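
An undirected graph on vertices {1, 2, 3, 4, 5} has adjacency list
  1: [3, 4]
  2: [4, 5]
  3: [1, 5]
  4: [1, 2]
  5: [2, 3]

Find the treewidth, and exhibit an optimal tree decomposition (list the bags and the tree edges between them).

Treewidth 2.
One optimal decomposition is:
Bags: B1 = {2, 3, 5}  B2 = {2, 3, 4}  B3 = {1, 3, 4}
Tree: B1–B2, B2–B3

Each bag holds 3 vertices, so the decomposition has width 2, which upper-bounds the treewidth. For the lower bound, G contains the cycle 3–5–2–4–1–3, so G is not a forest; only forests have treewidth ≤ 1, hence tw(G) ≥ 2. The upper and lower bounds meet at 2, so that is the treewidth.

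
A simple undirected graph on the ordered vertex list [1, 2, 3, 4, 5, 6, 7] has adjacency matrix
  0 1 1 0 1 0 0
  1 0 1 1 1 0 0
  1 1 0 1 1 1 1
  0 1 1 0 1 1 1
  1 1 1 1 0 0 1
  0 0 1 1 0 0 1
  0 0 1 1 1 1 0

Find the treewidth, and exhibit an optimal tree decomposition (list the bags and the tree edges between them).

Treewidth 3.
Bags: B1 = {3, 4, 6, 7}  B2 = {3, 4, 5, 7}  B3 = {2, 3, 4, 5}  B4 = {1, 2, 3, 5}
Tree: B1–B2, B2–B3, B3–B4

The largest bag has 4 vertices, giving width 3; this decomposition certifies tw(G) ≤ 3. Conversely, {1, 2, 3, 5} is a clique of size 4, and the vertices of any clique must share a bag in every tree decomposition; so some bag has ≥ 4 vertices and tw(G) ≥ 3. Hence tw(G) = 3 exactly.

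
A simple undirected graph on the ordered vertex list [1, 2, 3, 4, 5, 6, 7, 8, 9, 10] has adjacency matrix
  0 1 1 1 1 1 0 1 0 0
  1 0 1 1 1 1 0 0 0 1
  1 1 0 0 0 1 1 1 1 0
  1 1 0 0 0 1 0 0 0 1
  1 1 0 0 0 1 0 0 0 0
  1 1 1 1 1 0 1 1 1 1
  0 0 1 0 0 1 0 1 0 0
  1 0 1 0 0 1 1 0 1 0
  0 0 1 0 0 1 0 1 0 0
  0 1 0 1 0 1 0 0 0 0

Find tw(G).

A width-3 tree decomposition is:
Bags: B1 = {1, 2, 3, 6}  B2 = {1, 3, 6, 8}  B3 = {3, 6, 8, 9}  B4 = {3, 6, 7, 8}  B5 = {1, 2, 4, 6}  B6 = {1, 2, 5, 6}  B7 = {2, 4, 6, 10}
Tree: B1–B2, B2–B3, B2–B4, B1–B5, B1–B6, B5–B7
Every bag has size at most 4, so the width is 4 − 1 = 3 and tw(G) ≤ 3. On the other hand G contains the 4-clique {1, 3, 6, 8}. A clique must lie in a single bag of any decomposition, so no decomposition can have width below 3. The upper and lower bounds meet at 3, so that is the treewidth.

3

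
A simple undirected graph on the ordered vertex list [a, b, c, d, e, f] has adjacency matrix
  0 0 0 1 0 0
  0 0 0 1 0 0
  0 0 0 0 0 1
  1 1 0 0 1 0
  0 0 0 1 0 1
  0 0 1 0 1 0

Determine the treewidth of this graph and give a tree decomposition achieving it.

Treewidth 1.
One such decomposition:
Bags: B1 = {a, d}  B2 = {b, d}  B3 = {d, e}  B4 = {e, f}  B5 = {c, f}
Tree: B1–B2, B1–B3, B3–B4, B4–B5

The largest bag has 2 vertices, giving width 1; this decomposition certifies tw(G) ≤ 1. G has an edge, so its treewidth is at least 1. Combining the bounds, tw(G) = 1.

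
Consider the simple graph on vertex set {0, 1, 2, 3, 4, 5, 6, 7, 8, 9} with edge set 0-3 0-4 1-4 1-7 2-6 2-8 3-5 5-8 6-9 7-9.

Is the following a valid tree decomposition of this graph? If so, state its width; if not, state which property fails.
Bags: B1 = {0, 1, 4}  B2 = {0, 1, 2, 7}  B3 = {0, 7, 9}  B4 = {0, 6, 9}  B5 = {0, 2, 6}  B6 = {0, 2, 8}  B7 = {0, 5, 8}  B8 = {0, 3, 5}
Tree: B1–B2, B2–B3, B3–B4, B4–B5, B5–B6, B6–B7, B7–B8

No — bags containing vertex 2 are not connected in the tree.

A tree decomposition must satisfy three properties: every vertex lies in some bag; for every edge, both endpoints lie together in some bag; and for every vertex, the bags containing it form a connected subtree. Here bags containing vertex 2 are not connected in the tree, so the decomposition is invalid.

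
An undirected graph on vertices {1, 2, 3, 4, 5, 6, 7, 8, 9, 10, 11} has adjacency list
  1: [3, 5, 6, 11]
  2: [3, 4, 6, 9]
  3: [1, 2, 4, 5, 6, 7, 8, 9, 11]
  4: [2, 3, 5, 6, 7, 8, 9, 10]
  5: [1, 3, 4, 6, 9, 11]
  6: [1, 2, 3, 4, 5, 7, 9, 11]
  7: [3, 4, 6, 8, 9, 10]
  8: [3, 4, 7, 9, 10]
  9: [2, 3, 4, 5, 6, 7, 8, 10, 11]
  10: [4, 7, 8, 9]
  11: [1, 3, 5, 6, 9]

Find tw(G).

A width-4 tree decomposition is:
Bags: B1 = {3, 4, 7, 8, 9}  B2 = {3, 4, 6, 7, 9}  B3 = {4, 7, 8, 9, 10}  B4 = {3, 4, 5, 6, 9}  B5 = {2, 3, 4, 6, 9}  B6 = {3, 5, 6, 9, 11}  B7 = {1, 3, 5, 6, 11}
Tree: B1–B2, B1–B3, B2–B4, B4–B5, B4–B6, B6–B7
Each bag holds 5 vertices, so the decomposition has width 4, which upper-bounds the treewidth. Conversely, {4, 7, 8, 9, 10} is a clique of size 5, and the vertices of any clique must share a bag in every tree decomposition; so some bag has ≥ 5 vertices and tw(G) ≥ 4. The upper and lower bounds meet at 4, so that is the treewidth.

4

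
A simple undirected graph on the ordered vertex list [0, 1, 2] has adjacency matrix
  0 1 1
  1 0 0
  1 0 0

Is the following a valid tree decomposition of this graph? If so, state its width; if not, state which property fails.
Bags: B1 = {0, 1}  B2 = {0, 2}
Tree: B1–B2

Every vertex of G appears in some bag (union = {0, 1, 2}); every edge is covered by a bag; and for each vertex v the set of bags containing v is connected in the bag tree. The decomposition is therefore valid. The largest bag has 2 vertices, so the width is 1.

Yes; width 1.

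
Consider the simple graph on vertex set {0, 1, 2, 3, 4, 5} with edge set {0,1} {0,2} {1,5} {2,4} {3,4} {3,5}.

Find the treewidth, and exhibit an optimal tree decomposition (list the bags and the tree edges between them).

Every bag has size at most 3, so the width is 3 − 1 = 2 and tw(G) ≤ 2. The edges 1–5–3–4–2–0–1 form a cycle, so G is not a tree and its treewidth is at least 2. The upper and lower bounds meet at 2, so that is the treewidth.

Treewidth 2.
One such decomposition:
Bags: B1 = {1, 3, 5}  B2 = {1, 3, 4}  B3 = {1, 2, 4}  B4 = {0, 1, 2}
Tree: B1–B2, B2–B3, B3–B4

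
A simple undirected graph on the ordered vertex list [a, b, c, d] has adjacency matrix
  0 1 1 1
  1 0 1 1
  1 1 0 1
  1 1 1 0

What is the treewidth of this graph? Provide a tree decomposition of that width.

With just one bag of size 4, the width is 4 − 1 = 3, so tw(G) ≤ 3. On the other hand G contains the 4-clique {a, b, c, d}. A clique must lie in a single bag of any decomposition, so no decomposition can have width below 3. Hence tw(G) = 3 exactly.

Treewidth 3.
One optimal decomposition is:
Bags: B1 = {a, b, c, d}
Tree: (single bag)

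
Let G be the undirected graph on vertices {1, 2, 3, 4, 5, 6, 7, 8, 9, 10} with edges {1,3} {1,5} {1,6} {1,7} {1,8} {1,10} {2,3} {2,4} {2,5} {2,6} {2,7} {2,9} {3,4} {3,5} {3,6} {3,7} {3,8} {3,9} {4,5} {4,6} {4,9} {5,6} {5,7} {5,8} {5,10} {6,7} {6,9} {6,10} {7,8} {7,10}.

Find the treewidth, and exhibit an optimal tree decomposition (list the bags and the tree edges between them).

Treewidth 4.
Bags: B1 = {1, 3, 5, 6, 7}  B2 = {2, 3, 5, 6, 7}  B3 = {2, 3, 4, 5, 6}  B4 = {2, 3, 4, 6, 9}  B5 = {1, 5, 6, 7, 10}  B6 = {1, 3, 5, 7, 8}
Tree: B1–B2, B2–B3, B3–B4, B1–B5, B1–B6

The largest bag has 5 vertices, giving width 4; this decomposition certifies tw(G) ≤ 4. For the lower bound, the 5 vertices {1, 5, 6, 7, 10} are pairwise adjacent, and any tree decomposition puts a clique entirely inside one bag — forcing width ≥ 4. The upper and lower bounds meet at 4, so that is the treewidth.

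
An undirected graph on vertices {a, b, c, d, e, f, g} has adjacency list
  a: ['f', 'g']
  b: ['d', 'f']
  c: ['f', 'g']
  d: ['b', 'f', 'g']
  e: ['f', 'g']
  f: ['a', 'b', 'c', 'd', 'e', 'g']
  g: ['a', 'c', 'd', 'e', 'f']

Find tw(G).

A width-2 tree decomposition is:
Bags: B1 = {c, f, g}  B2 = {d, f, g}  B3 = {b, d, f}  B4 = {a, f, g}  B5 = {e, f, g}
Tree: B1–B2, B2–B3, B1–B4, B4–B5
The largest bag has 3 vertices, giving width 2; this decomposition certifies tw(G) ≤ 2. Conversely, {d, f, g} is a clique of size 3, and the vertices of any clique must share a bag in every tree decomposition; so some bag has ≥ 3 vertices and tw(G) ≥ 2. Hence tw(G) = 2 exactly.

2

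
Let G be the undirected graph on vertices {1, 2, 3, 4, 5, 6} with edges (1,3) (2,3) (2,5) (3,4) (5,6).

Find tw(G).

A width-1 tree decomposition is:
Bags: B1 = {5, 6}  B2 = {2, 5}  B3 = {2, 3}  B4 = {1, 3}  B5 = {3, 4}
Tree: B1–B2, B2–B3, B3–B4, B3–B5
Each bag holds 2 vertices, so the decomposition has width 1, which upper-bounds the treewidth. Since G has at least one edge (e.g. 5–6), it is not an edgeless graph, so tw(G) ≥ 1. The upper and lower bounds meet at 1, so that is the treewidth.

1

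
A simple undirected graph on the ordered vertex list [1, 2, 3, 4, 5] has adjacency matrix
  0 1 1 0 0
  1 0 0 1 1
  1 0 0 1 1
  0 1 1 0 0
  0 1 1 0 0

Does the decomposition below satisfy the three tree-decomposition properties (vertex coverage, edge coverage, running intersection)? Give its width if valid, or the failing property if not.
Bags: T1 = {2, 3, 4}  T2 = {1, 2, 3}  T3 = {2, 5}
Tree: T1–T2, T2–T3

No — edge (3,5) lies in no bag.

A tree decomposition must satisfy three properties: every vertex lies in some bag; for every edge, both endpoints lie together in some bag; and for every vertex, the bags containing it form a connected subtree. Here edge (3,5) lies in no bag, so the decomposition is invalid.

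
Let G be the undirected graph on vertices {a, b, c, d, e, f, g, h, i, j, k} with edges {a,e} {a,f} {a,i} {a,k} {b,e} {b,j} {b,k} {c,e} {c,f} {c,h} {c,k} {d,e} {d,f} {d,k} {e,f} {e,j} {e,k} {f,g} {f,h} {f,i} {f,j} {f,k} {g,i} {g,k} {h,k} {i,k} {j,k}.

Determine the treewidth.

3

A width-3 tree decomposition is:
Bags: B1 = {e, f, j, k}  B2 = {a, e, f, k}  B3 = {c, e, f, k}  B4 = {b, e, j, k}  B5 = {d, e, f, k}  B6 = {a, f, i, k}  B7 = {c, f, h, k}  B8 = {f, g, i, k}
Tree: B1–B2, B1–B3, B1–B4, B2–B5, B2–B6, B3–B7, B6–B8
The largest bag has 4 vertices, giving width 3; this decomposition certifies tw(G) ≤ 3. For the lower bound, the 4 vertices {f, g, i, k} are pairwise adjacent, and any tree decomposition puts a clique entirely inside one bag — forcing width ≥ 3. The upper and lower bounds meet at 3, so that is the treewidth.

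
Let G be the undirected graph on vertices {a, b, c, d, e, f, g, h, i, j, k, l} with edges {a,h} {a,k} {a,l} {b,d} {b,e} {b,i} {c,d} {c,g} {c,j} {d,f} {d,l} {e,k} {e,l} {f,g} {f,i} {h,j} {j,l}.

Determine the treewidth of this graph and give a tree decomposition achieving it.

Treewidth 3.
One such decomposition:
Bags: B1 = {c, f, g, i}  B2 = {c, d, f, i}  B3 = {b, c, d, i}  B4 = {b, c, d, j}  B5 = {b, d, j, l}  B6 = {b, e, j, l}  B7 = {e, h, j, l}  B8 = {a, e, h, l}  B9 = {a, e, h, k}
Tree: B1–B2, B2–B3, B3–B4, B4–B5, B5–B6, B6–B7, B7–B8, B8–B9

Each bag holds 4 vertices, so the decomposition has width 3, which upper-bounds the treewidth. For the lower bound: the 4 vertex sets {f,g,i}, {c}, {d}, {b,e,j,l} are disjoint, each induces a connected subgraph, and every pair is joined by at least one edge of G. Contracting each set to a single vertex therefore yields K_{4} as a minor, and since treewidth is minor-monotone, tw(G) ≥ tw(K_{4}) = 3. Hence tw(G) = 3 exactly.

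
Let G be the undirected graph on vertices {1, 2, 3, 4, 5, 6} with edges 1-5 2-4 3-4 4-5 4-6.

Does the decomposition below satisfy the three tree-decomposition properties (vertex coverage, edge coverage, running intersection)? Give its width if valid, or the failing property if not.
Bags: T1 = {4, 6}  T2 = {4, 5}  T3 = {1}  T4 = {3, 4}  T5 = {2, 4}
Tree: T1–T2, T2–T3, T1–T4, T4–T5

No — edge (5,1) lies in no bag.

A tree decomposition must satisfy three properties: every vertex lies in some bag; for every edge, both endpoints lie together in some bag; and for every vertex, the bags containing it form a connected subtree. Here edge (5,1) lies in no bag, so the decomposition is invalid.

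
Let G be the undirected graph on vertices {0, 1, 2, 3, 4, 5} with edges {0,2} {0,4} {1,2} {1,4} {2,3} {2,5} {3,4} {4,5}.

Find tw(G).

A width-2 tree decomposition is:
Bags: B1 = {2, 4, 5}  B2 = {2, 3, 4}  B3 = {0, 2, 4}  B4 = {1, 2, 4}
Tree: B1–B2, B2–B3, B3–B4
The largest bag has 3 vertices, giving width 2; this decomposition certifies tw(G) ≤ 2. For the lower bound, G contains the cycle 5–2–3–4–5, so G is not a forest; only forests have treewidth ≤ 1, hence tw(G) ≥ 2. Therefore the treewidth is 2.

2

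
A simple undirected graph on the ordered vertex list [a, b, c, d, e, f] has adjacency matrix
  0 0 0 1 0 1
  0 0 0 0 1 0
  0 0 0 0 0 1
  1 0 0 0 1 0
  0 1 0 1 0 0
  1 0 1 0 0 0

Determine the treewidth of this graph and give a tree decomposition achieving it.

Treewidth 1.
One such decomposition:
Bags: B1 = {b, e}  B2 = {d, e}  B3 = {a, d}  B4 = {a, f}  B5 = {c, f}
Tree: B1–B2, B2–B3, B3–B4, B4–B5

The largest bag has 2 vertices, giving width 1; this decomposition certifies tw(G) ≤ 1. Any graph with an edge has treewidth ≥ 1, and G has the edge b–e. The upper and lower bounds meet at 1, so that is the treewidth.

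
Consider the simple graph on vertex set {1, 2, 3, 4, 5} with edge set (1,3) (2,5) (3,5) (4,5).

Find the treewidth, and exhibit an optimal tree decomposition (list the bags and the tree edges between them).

Treewidth 1.
One such decomposition:
Bags: B1 = {1, 3}  B2 = {3, 5}  B3 = {4, 5}  B4 = {2, 5}
Tree: B1–B2, B2–B3, B2–B4

The largest bag has 2 vertices, giving width 1; this decomposition certifies tw(G) ≤ 1. G has an edge, so its treewidth is at least 1. The upper and lower bounds meet at 1, so that is the treewidth.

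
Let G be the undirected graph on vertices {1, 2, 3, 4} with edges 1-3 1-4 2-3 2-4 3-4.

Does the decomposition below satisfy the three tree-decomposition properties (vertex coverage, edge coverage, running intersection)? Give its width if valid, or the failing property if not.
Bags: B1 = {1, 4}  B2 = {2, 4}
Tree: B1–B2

A tree decomposition must satisfy three properties: every vertex lies in some bag; for every edge, both endpoints lie together in some bag; and for every vertex, the bags containing it form a connected subtree. Here vertex 3 appears in no bag, so the decomposition is invalid.

No — vertex 3 appears in no bag.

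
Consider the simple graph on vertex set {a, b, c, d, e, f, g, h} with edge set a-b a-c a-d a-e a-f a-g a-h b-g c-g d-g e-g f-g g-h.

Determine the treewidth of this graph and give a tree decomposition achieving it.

Treewidth 2.
Bags: B1 = {a, c, g}  B2 = {a, d, g}  B3 = {a, e, g}  B4 = {a, b, g}  B5 = {a, f, g}  B6 = {a, g, h}
Tree: B1–B2, B1–B3, B1–B4, B3–B5, B2–B6

Each bag holds 3 vertices, so the decomposition has width 2, which upper-bounds the treewidth. For the lower bound, the 3 vertices {a, d, g} are pairwise adjacent, and any tree decomposition puts a clique entirely inside one bag — forcing width ≥ 2. Therefore the treewidth is 2.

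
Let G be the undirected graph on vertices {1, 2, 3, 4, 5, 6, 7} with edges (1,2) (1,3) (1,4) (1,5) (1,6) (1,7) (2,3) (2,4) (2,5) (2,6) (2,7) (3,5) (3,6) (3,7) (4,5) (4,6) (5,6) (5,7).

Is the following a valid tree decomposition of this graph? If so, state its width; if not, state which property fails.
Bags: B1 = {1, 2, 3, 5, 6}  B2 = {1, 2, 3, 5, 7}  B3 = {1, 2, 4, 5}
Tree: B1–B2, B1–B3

A tree decomposition must satisfy three properties: every vertex lies in some bag; for every edge, both endpoints lie together in some bag; and for every vertex, the bags containing it form a connected subtree. Here edge (6,4) lies in no bag, so the decomposition is invalid.

No — edge (6,4) lies in no bag.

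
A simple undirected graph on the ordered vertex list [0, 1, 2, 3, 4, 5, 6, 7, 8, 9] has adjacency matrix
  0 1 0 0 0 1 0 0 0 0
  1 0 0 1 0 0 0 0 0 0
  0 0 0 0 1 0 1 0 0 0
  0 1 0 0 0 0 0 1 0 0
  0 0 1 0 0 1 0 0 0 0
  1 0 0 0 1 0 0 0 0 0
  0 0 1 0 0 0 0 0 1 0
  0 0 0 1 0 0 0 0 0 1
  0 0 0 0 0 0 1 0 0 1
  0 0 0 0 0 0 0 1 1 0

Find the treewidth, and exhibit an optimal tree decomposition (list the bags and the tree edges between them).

The largest bag has 3 vertices, giving width 2; this decomposition certifies tw(G) ≤ 2. The edges 5–4–2–6–8–9–7–3–1–0–5 form a cycle, so G is not a tree and its treewidth is at least 2. Combining the bounds, tw(G) = 2.

Treewidth 2.
One optimal decomposition is:
Bags: B1 = {2, 4, 5}  B2 = {2, 5, 6}  B3 = {5, 6, 8}  B4 = {5, 8, 9}  B5 = {5, 7, 9}  B6 = {3, 5, 7}  B7 = {1, 3, 5}  B8 = {0, 1, 5}
Tree: B1–B2, B2–B3, B3–B4, B4–B5, B5–B6, B6–B7, B7–B8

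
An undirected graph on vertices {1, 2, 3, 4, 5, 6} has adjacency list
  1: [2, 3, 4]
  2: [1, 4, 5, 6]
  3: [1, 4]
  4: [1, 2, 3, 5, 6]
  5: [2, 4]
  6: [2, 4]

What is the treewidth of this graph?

A width-2 tree decomposition is:
Bags: B1 = {2, 4, 6}  B2 = {1, 2, 4}  B3 = {2, 4, 5}  B4 = {1, 3, 4}
Tree: B1–B2, B1–B3, B2–B4
The largest bag has 3 vertices, giving width 2; this decomposition certifies tw(G) ≤ 2. For the lower bound, the 3 vertices {1, 2, 4} are pairwise adjacent, and any tree decomposition puts a clique entirely inside one bag — forcing width ≥ 2. Therefore the treewidth is 2.

2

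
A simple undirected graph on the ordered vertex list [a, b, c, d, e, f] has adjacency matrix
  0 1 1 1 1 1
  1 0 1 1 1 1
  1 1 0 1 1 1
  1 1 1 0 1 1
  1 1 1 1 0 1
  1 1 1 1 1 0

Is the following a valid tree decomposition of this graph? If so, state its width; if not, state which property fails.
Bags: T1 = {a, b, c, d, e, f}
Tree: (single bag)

Every vertex of G appears in some bag (union = {a, b, c, d, e, f}); every edge is covered by a bag; and for each vertex v the set of bags containing v is connected in the bag tree. The decomposition is therefore valid. The largest bag has 6 vertices, so the width is 5.

Yes; width 5.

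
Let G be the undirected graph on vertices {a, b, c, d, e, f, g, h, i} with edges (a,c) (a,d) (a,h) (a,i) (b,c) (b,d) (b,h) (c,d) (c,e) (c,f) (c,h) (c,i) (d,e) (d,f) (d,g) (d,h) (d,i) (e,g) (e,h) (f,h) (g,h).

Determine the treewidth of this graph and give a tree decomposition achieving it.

The largest bag has 4 vertices, giving width 3; this decomposition certifies tw(G) ≤ 3. On the other hand G contains the 4-clique {d, e, g, h}. A clique must lie in a single bag of any decomposition, so no decomposition can have width below 3. Hence tw(G) = 3 exactly.

Treewidth 3.
One such decomposition:
Bags: B1 = {c, d, f, h}  B2 = {c, d, e, h}  B3 = {a, c, d, h}  B4 = {d, e, g, h}  B5 = {b, c, d, h}  B6 = {a, c, d, i}
Tree: B1–B2, B1–B3, B2–B4, B3–B5, B3–B6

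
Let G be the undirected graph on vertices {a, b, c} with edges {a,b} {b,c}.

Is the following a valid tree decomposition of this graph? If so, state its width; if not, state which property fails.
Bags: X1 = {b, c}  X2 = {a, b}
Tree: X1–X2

Yes; width 1.

Every vertex of G appears in some bag (union = {a, b, c}); every edge is covered by a bag; and for each vertex v the set of bags containing v is connected in the bag tree. The decomposition is therefore valid. The largest bag has 2 vertices, so the width is 1.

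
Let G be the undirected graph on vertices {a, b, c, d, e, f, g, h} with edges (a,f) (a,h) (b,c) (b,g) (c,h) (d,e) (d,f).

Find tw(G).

1

A width-1 tree decomposition is:
Bags: B1 = {b, g}  B2 = {b, c}  B3 = {c, h}  B4 = {a, h}  B5 = {a, f}  B6 = {d, f}  B7 = {d, e}
Tree: B1–B2, B2–B3, B3–B4, B4–B5, B5–B6, B6–B7
Every bag has size at most 2, so the width is 2 − 1 = 1 and tw(G) ≤ 1. Any graph with an edge has treewidth ≥ 1, and G has the edge g–b. Therefore the treewidth is 1.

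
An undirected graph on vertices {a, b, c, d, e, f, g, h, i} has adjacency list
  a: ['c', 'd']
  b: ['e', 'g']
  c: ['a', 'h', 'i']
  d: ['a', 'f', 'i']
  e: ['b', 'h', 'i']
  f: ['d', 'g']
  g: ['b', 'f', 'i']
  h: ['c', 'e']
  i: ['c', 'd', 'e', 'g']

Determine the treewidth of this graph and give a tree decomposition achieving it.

Treewidth 3.
One optimal decomposition is:
Bags: B1 = {b, e, g, h}  B2 = {e, g, h, i}  B3 = {c, g, h, i}  B4 = {c, f, g, i}  B5 = {c, d, f, i}  B6 = {a, c, d, f}
Tree: B1–B2, B2–B3, B3–B4, B4–B5, B5–B6

Each bag holds 4 vertices, so the decomposition has width 3, which upper-bounds the treewidth. For the lower bound: the 4 vertex sets {b,e,h}, {g}, {i}, {a,c,d,f} are disjoint, each induces a connected subgraph, and every pair is joined by at least one edge of G. Contracting each set to a single vertex therefore yields K_{4} as a minor, and since treewidth is minor-monotone, tw(G) ≥ tw(K_{4}) = 3. Combining the bounds, tw(G) = 3.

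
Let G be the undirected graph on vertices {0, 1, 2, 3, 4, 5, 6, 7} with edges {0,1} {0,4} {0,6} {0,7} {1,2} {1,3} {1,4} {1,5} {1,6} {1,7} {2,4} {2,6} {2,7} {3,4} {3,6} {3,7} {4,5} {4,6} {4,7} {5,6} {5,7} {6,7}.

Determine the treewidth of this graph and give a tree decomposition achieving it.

Treewidth 4.
One such decomposition:
Bags: B1 = {1, 3, 4, 6, 7}  B2 = {0, 1, 4, 6, 7}  B3 = {1, 4, 5, 6, 7}  B4 = {1, 2, 4, 6, 7}
Tree: B1–B2, B1–B3, B2–B4

The largest bag has 5 vertices, giving width 4; this decomposition certifies tw(G) ≤ 4. Conversely, {0, 1, 4, 6, 7} is a clique of size 5, and the vertices of any clique must share a bag in every tree decomposition; so some bag has ≥ 5 vertices and tw(G) ≥ 4. Therefore the treewidth is 4.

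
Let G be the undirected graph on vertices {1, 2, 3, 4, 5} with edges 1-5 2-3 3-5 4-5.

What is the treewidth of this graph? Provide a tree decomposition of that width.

The largest bag has 2 vertices, giving width 1; this decomposition certifies tw(G) ≤ 1. Since G has at least one edge (e.g. 5–4), it is not an edgeless graph, so tw(G) ≥ 1. Hence tw(G) = 1 exactly.

Treewidth 1.
One such decomposition:
Bags: B1 = {4, 5}  B2 = {3, 5}  B3 = {1, 5}  B4 = {2, 3}
Tree: B1–B2, B2–B3, B2–B4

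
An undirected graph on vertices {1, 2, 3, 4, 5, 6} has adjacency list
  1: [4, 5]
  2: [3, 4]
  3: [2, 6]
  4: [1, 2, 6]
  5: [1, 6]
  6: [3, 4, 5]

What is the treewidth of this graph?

2

A width-2 tree decomposition is:
Bags: B1 = {1, 5, 6}  B2 = {1, 4, 6}  B3 = {3, 4, 6}  B4 = {2, 3, 4}
Tree: B1–B2, B2–B3, B3–B4
Each bag holds 3 vertices, so the decomposition has width 2, which upper-bounds the treewidth. The edges 5–1–4–6–5 form a cycle, so G is not a tree and its treewidth is at least 2. Therefore the treewidth is 2.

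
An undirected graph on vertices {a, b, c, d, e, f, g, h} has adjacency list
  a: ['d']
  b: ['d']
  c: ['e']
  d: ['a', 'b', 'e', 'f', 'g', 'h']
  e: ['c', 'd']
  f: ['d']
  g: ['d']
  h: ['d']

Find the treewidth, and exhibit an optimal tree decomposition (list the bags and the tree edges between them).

Treewidth 1.
One such decomposition:
Bags: B1 = {d, f}  B2 = {b, d}  B3 = {d, e}  B4 = {d, h}  B5 = {a, d}  B6 = {d, g}  B7 = {c, e}
Tree: B1–B2, B1–B3, B3–B4, B1–B5, B5–B6, B3–B7

The largest bag has 2 vertices, giving width 1; this decomposition certifies tw(G) ≤ 1. Since G has at least one edge (e.g. d–f), it is not an edgeless graph, so tw(G) ≥ 1. Hence tw(G) = 1 exactly.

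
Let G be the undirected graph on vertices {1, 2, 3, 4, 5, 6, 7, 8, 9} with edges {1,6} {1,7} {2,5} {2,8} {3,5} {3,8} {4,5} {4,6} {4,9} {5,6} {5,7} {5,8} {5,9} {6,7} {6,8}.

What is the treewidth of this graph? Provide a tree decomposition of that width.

Every bag has size at most 3, so the width is 3 − 1 = 2 and tw(G) ≤ 2. On the other hand G contains the 3-clique {1, 6, 7}. A clique must lie in a single bag of any decomposition, so no decomposition can have width below 2. The upper and lower bounds meet at 2, so that is the treewidth.

Treewidth 2.
Bags: B1 = {5, 6, 8}  B2 = {5, 6, 7}  B3 = {4, 5, 6}  B4 = {3, 5, 8}  B5 = {4, 5, 9}  B6 = {1, 6, 7}  B7 = {2, 5, 8}
Tree: B1–B2, B2–B3, B1–B4, B3–B5, B2–B6, B4–B7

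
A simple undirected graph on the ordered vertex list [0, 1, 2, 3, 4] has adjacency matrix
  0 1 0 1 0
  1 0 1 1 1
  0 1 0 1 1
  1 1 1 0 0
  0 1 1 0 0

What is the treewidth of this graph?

2

A width-2 tree decomposition is:
Bags: B1 = {1, 2, 4}  B2 = {1, 2, 3}  B3 = {0, 1, 3}
Tree: B1–B2, B2–B3
The largest bag has 3 vertices, giving width 2; this decomposition certifies tw(G) ≤ 2. On the other hand G contains the 3-clique {0, 1, 3}. A clique must lie in a single bag of any decomposition, so no decomposition can have width below 2. The upper and lower bounds meet at 2, so that is the treewidth.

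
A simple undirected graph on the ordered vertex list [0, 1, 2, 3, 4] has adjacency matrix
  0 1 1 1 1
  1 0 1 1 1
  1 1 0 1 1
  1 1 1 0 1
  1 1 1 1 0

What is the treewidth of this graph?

A width-4 tree decomposition is:
Bags: B1 = {0, 1, 2, 3, 4}
Tree: (single bag)
With just one bag of size 5, the width is 5 − 1 = 4, so tw(G) ≤ 4. Conversely, {0, 1, 2, 3, 4} is a clique of size 5, and the vertices of any clique must share a bag in every tree decomposition; so some bag has ≥ 5 vertices and tw(G) ≥ 4. Therefore the treewidth is 4.

4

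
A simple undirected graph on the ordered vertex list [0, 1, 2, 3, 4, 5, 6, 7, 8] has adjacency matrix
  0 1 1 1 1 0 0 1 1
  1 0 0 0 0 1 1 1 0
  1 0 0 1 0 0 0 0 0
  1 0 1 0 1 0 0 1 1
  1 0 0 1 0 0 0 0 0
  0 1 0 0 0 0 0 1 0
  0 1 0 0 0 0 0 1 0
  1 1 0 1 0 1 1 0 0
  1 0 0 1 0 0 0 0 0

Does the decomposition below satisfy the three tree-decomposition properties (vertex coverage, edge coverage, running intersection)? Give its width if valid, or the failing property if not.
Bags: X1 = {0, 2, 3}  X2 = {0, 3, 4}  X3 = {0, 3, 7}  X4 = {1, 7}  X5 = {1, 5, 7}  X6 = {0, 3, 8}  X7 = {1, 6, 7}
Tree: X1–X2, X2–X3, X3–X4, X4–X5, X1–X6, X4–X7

No — edge (0,1) lies in no bag.

A tree decomposition must satisfy three properties: every vertex lies in some bag; for every edge, both endpoints lie together in some bag; and for every vertex, the bags containing it form a connected subtree. Here edge (0,1) lies in no bag, so the decomposition is invalid.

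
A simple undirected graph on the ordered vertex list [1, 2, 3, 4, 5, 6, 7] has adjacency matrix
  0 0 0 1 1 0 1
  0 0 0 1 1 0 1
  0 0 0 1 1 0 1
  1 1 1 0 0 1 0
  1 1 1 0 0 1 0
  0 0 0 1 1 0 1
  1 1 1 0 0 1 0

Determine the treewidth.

3

A width-3 tree decomposition is:
Bags: B1 = {4, 5, 6, 7}  B2 = {2, 4, 5, 7}  B3 = {1, 4, 5, 7}  B4 = {3, 4, 5, 7}
Tree: B1–B2, B2–B3, B3–B4
Each bag holds 4 vertices, so the decomposition has width 3, which upper-bounds the treewidth. For the lower bound: the 4 vertex sets {6,7}, {2,4}, {5}, {1} are disjoint, each induces a connected subgraph, and every pair is joined by at least one edge of G. Contracting each set to a single vertex therefore yields K_{4} as a minor, and since treewidth is minor-monotone, tw(G) ≥ tw(K_{4}) = 3. Therefore the treewidth is 3.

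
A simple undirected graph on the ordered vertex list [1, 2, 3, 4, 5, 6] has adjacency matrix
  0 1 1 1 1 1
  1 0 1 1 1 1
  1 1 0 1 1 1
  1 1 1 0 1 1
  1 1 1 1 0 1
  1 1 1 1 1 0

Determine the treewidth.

5

A width-5 tree decomposition is:
Bags: B1 = {1, 2, 3, 4, 5, 6}
Tree: (single bag)
A single bag containing all 6 vertices is trivially a valid decomposition of width 5. On the other hand G contains the 6-clique {1, 2, 3, 4, 5, 6}. A clique must lie in a single bag of any decomposition, so no decomposition can have width below 5. The upper and lower bounds meet at 5, so that is the treewidth.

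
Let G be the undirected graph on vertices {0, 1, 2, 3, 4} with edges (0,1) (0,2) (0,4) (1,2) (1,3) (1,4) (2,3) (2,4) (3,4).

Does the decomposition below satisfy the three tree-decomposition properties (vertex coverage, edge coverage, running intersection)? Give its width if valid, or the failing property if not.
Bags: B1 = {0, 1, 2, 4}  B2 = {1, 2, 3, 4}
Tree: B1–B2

Every vertex of G appears in some bag (union = {0, 1, 2, 3, 4}); every edge is covered by a bag; and for each vertex v the set of bags containing v is connected in the bag tree. The decomposition is therefore valid. The largest bag has 4 vertices, so the width is 3.

Yes; width 3.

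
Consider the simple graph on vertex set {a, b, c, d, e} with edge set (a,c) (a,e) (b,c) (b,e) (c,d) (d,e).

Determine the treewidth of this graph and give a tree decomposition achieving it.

Each bag holds 3 vertices, so the decomposition has width 2, which upper-bounds the treewidth. Since b–c–d–e–b is a cycle in G, G is not acyclic. Forests are exactly the graphs of treewidth ≤ 1, so tw(G) ≥ 2. Combining the bounds, tw(G) = 2.

Treewidth 2.
Bags: B1 = {b, c, e}  B2 = {c, d, e}  B3 = {a, c, e}
Tree: B1–B2, B2–B3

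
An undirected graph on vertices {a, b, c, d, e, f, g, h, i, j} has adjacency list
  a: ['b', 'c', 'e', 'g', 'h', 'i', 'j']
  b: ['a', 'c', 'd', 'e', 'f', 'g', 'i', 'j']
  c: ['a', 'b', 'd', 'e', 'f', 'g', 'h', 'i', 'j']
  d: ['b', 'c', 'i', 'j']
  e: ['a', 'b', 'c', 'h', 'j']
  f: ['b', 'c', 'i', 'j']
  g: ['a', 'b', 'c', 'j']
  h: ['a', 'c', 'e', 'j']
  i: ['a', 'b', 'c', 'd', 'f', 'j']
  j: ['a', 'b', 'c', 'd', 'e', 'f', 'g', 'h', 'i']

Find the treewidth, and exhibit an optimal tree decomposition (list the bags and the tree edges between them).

Treewidth 4.
Bags: B1 = {b, c, d, i, j}  B2 = {a, b, c, i, j}  B3 = {a, b, c, e, j}  B4 = {b, c, f, i, j}  B5 = {a, c, e, h, j}  B6 = {a, b, c, g, j}
Tree: B1–B2, B2–B3, B2–B4, B3–B5, B2–B6

The largest bag has 5 vertices, giving width 4; this decomposition certifies tw(G) ≤ 4. Conversely, {a, c, e, h, j} is a clique of size 5, and the vertices of any clique must share a bag in every tree decomposition; so some bag has ≥ 5 vertices and tw(G) ≥ 4. The upper and lower bounds meet at 4, so that is the treewidth.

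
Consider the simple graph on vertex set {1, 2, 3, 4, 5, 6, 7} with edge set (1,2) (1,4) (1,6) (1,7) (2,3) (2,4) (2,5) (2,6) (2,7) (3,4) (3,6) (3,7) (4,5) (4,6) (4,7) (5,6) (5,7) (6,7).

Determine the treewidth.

4

A width-4 tree decomposition is:
Bags: B1 = {2, 3, 4, 6, 7}  B2 = {1, 2, 4, 6, 7}  B3 = {2, 4, 5, 6, 7}
Tree: B1–B2, B2–B3
Every bag has size at most 5, so the width is 5 − 1 = 4 and tw(G) ≤ 4. On the other hand G contains the 5-clique {1, 2, 4, 6, 7}. A clique must lie in a single bag of any decomposition, so no decomposition can have width below 4. The upper and lower bounds meet at 4, so that is the treewidth.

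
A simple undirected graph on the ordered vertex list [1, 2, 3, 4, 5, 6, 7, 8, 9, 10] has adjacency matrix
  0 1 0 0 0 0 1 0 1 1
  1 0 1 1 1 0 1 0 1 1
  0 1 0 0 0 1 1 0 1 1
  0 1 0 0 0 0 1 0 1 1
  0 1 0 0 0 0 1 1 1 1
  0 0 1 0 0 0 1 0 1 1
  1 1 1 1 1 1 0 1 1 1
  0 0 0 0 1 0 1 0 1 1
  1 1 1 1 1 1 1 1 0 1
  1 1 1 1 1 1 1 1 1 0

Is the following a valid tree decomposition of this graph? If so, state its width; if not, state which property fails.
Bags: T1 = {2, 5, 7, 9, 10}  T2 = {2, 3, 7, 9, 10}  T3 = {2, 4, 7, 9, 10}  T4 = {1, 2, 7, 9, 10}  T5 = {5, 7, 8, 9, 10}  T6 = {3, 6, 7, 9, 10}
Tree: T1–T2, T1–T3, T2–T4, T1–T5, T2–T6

Checking the three conditions: (i) the bags cover all of {1, 2, 3, 4, 5, 6, 7, 8, 9, 10}; (ii) for each edge, some bag contains both endpoints; (iii) the bags containing any fixed vertex form a subtree. All hold, so the decomposition is valid with width 5 − 1 = 4.

Yes; width 4.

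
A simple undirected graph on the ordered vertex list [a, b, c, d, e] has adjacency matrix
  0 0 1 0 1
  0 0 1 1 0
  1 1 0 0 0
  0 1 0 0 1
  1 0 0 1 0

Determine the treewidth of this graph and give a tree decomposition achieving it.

Every bag has size at most 3, so the width is 3 − 1 = 2 and tw(G) ≤ 2. Since b–d–e–a–c–b is a cycle in G, G is not acyclic. Forests are exactly the graphs of treewidth ≤ 1, so tw(G) ≥ 2. Hence tw(G) = 2 exactly.

Treewidth 2.
Bags: B1 = {b, d, e}  B2 = {a, b, e}  B3 = {a, b, c}
Tree: B1–B2, B2–B3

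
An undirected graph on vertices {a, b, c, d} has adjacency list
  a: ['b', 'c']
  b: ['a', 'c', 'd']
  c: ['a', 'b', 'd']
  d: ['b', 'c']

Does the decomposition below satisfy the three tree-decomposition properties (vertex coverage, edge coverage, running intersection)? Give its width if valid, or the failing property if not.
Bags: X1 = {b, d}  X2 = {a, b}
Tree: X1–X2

A tree decomposition must satisfy three properties: every vertex lies in some bag; for every edge, both endpoints lie together in some bag; and for every vertex, the bags containing it form a connected subtree. Here vertex c appears in no bag, so the decomposition is invalid.

No — vertex c appears in no bag.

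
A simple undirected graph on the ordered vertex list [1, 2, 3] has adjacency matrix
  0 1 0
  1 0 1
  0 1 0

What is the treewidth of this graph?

A width-1 tree decomposition is:
Bags: B1 = {1, 2}  B2 = {2, 3}
Tree: B1–B2
The largest bag has 2 vertices, giving width 1; this decomposition certifies tw(G) ≤ 1. G has an edge, so its treewidth is at least 1. Hence tw(G) = 1 exactly.

1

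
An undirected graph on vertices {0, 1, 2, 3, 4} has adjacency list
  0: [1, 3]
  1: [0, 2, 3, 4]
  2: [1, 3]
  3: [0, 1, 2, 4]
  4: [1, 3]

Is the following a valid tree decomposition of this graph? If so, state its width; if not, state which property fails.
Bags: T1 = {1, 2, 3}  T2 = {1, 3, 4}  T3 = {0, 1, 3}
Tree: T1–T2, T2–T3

Every vertex of G appears in some bag (union = {0, 1, 2, 3, 4}); every edge is covered by a bag; and for each vertex v the set of bags containing v is connected in the bag tree. The decomposition is therefore valid. The largest bag has 3 vertices, so the width is 2.

Yes; width 2.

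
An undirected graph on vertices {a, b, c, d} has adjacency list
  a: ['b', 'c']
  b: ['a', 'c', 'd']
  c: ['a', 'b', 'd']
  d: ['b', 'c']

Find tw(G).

2

A width-2 tree decomposition is:
Bags: B1 = {a, b, c}  B2 = {b, c, d}
Tree: B1–B2
Each bag holds 3 vertices, so the decomposition has width 2, which upper-bounds the treewidth. On the other hand G contains the 3-clique {b, c, d}. A clique must lie in a single bag of any decomposition, so no decomposition can have width below 2. Therefore the treewidth is 2.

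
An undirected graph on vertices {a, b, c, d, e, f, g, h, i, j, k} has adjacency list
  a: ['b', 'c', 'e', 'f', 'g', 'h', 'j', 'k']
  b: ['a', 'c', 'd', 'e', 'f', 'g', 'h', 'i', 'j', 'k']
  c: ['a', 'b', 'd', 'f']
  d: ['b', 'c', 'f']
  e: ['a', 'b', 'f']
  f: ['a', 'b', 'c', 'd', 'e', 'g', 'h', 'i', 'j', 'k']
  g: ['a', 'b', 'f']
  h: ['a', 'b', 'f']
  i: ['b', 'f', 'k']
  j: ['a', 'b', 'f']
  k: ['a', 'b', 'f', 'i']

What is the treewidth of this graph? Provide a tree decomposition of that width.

Treewidth 3.
One optimal decomposition is:
Bags: B1 = {a, b, e, f}  B2 = {a, b, c, f}  B3 = {b, c, d, f}  B4 = {a, b, f, g}  B5 = {a, b, f, k}  B6 = {a, b, f, h}  B7 = {b, f, i, k}  B8 = {a, b, f, j}
Tree: B1–B2, B2–B3, B1–B4, B1–B5, B5–B6, B5–B7, B5–B8

Each bag holds 4 vertices, so the decomposition has width 3, which upper-bounds the treewidth. For the lower bound, the 4 vertices {b, c, d, f} are pairwise adjacent, and any tree decomposition puts a clique entirely inside one bag — forcing width ≥ 3. Combining the bounds, tw(G) = 3.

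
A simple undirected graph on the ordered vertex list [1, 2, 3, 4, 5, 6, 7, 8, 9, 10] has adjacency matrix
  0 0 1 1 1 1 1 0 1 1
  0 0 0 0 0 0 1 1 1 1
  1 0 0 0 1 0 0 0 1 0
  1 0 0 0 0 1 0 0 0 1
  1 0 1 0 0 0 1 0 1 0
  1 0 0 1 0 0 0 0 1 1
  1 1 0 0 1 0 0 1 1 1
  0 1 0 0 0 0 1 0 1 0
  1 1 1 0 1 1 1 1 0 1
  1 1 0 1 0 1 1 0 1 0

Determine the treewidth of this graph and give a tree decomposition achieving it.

Treewidth 3.
One such decomposition:
Bags: B1 = {1, 6, 9, 10}  B2 = {1, 7, 9, 10}  B3 = {1, 5, 7, 9}  B4 = {2, 7, 9, 10}  B5 = {1, 4, 6, 10}  B6 = {2, 7, 8, 9}  B7 = {1, 3, 5, 9}
Tree: B1–B2, B2–B3, B2–B4, B1–B5, B4–B6, B3–B7

Each bag holds 4 vertices, so the decomposition has width 3, which upper-bounds the treewidth. Conversely, {2, 7, 8, 9} is a clique of size 4, and the vertices of any clique must share a bag in every tree decomposition; so some bag has ≥ 4 vertices and tw(G) ≥ 3. Combining the bounds, tw(G) = 3.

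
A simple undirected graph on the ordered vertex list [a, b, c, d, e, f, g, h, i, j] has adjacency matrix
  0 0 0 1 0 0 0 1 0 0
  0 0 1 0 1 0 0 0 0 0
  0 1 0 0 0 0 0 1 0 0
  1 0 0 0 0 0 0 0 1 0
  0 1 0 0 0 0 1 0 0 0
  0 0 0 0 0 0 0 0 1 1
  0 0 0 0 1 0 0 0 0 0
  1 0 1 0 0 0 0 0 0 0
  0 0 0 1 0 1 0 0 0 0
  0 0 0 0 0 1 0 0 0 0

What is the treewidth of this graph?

A width-1 tree decomposition is:
Bags: B1 = {f, j}  B2 = {f, i}  B3 = {d, i}  B4 = {a, d}  B5 = {a, h}  B6 = {c, h}  B7 = {b, c}  B8 = {b, e}  B9 = {e, g}
Tree: B1–B2, B2–B3, B3–B4, B4–B5, B5–B6, B6–B7, B7–B8, B8–B9
Each bag holds 2 vertices, so the decomposition has width 1, which upper-bounds the treewidth. Since G has at least one edge (e.g. j–f), it is not an edgeless graph, so tw(G) ≥ 1. Hence tw(G) = 1 exactly.

1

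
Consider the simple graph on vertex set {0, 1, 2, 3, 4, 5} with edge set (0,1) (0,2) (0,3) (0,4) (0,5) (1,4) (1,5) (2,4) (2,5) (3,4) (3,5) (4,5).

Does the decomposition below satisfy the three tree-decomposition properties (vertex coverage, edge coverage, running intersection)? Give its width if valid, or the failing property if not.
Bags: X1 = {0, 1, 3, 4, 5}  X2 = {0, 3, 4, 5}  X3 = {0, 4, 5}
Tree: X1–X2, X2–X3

No — vertex 2 appears in no bag.

A tree decomposition must satisfy three properties: every vertex lies in some bag; for every edge, both endpoints lie together in some bag; and for every vertex, the bags containing it form a connected subtree. Here vertex 2 appears in no bag, so the decomposition is invalid.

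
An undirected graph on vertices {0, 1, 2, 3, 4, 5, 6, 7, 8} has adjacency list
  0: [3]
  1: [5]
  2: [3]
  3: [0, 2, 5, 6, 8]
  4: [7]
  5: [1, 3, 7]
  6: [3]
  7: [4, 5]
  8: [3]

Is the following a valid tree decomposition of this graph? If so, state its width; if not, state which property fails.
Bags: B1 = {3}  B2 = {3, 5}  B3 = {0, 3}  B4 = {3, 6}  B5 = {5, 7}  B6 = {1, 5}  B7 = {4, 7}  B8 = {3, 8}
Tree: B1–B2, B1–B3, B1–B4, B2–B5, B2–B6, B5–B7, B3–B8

No — vertex 2 appears in no bag.

A tree decomposition must satisfy three properties: every vertex lies in some bag; for every edge, both endpoints lie together in some bag; and for every vertex, the bags containing it form a connected subtree. Here vertex 2 appears in no bag, so the decomposition is invalid.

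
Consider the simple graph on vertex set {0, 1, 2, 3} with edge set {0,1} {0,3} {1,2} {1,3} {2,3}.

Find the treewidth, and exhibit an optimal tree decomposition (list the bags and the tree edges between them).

Treewidth 2.
One such decomposition:
Bags: B1 = {1, 2, 3}  B2 = {0, 1, 3}
Tree: B1–B2

Every bag has size at most 3, so the width is 3 − 1 = 2 and tw(G) ≤ 2. For the lower bound, the 3 vertices {0, 1, 3} are pairwise adjacent, and any tree decomposition puts a clique entirely inside one bag — forcing width ≥ 2. The upper and lower bounds meet at 2, so that is the treewidth.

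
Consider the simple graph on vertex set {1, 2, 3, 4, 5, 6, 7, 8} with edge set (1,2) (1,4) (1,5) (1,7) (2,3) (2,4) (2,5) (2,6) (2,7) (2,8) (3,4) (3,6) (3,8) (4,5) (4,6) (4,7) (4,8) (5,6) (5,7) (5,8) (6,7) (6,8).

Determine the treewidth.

4

A width-4 tree decomposition is:
Bags: B1 = {2, 4, 5, 6, 7}  B2 = {2, 4, 5, 6, 8}  B3 = {1, 2, 4, 5, 7}  B4 = {2, 3, 4, 6, 8}
Tree: B1–B2, B1–B3, B2–B4
Each bag holds 5 vertices, so the decomposition has width 4, which upper-bounds the treewidth. For the lower bound, the 5 vertices {2, 3, 4, 6, 8} are pairwise adjacent, and any tree decomposition puts a clique entirely inside one bag — forcing width ≥ 4. Therefore the treewidth is 4.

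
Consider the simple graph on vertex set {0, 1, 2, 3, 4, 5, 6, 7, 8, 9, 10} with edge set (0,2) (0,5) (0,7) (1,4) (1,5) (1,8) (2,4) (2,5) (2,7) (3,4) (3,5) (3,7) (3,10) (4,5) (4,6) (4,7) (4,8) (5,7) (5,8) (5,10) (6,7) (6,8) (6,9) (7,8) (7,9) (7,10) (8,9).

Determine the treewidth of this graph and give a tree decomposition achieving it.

Treewidth 3.
Bags: B1 = {2, 4, 5, 7}  B2 = {0, 2, 5, 7}  B3 = {3, 4, 5, 7}  B4 = {4, 5, 7, 8}  B5 = {4, 6, 7, 8}  B6 = {3, 5, 7, 10}  B7 = {6, 7, 8, 9}  B8 = {1, 4, 5, 8}
Tree: B1–B2, B1–B3, B3–B4, B4–B5, B3–B6, B5–B7, B4–B8

The largest bag has 4 vertices, giving width 3; this decomposition certifies tw(G) ≤ 3. On the other hand G contains the 4-clique {1, 4, 5, 8}. A clique must lie in a single bag of any decomposition, so no decomposition can have width below 3. The upper and lower bounds meet at 3, so that is the treewidth.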